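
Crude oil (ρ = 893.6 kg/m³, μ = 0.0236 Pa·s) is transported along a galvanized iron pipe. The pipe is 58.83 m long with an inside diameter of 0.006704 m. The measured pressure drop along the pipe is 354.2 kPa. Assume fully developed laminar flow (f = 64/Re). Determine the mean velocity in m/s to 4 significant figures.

For laminar flow, f = 64/Re with Re = ρVD/μ, so Darcy-Weisbach reduces to ΔP = 32μLV/D². Solving for V: V = ΔP·D²/(32μL) = 3.542e+05·(0.006704)²/(32·0.0236·58.83) = 0.3583 m/s.
Check: Re = ρVD/μ = 893.6·0.3583·0.006704/0.0236 = 90.95 < 2300, so the laminar assumption holds.

V ≈ 0.3583 m/s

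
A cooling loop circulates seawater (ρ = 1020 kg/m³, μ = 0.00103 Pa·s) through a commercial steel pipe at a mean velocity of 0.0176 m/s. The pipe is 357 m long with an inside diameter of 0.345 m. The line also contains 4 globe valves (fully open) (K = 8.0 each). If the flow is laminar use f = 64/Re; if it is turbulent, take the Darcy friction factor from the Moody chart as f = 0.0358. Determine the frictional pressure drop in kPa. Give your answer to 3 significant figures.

ΔP ≈ 0.0109 kPa

Reynolds number Re = ρVD/μ = 1020 · 0.0176 · 0.345 / 0.00103 = 6013.
Re > 4000 → turbulent; use the Moody-chart value f = 0.0358.
Total minor-loss coefficient ΣK = 4·8 = 32.
ΔP = [f·L/D + ΣK]·(ρV²/2) = [0.0358·357/0.345 + 32]·(1020·0.0176²/2) = [37.05 + 32]·0.158 = 10.91 Pa.
ΔP = 10.91 Pa = 0.0109 kPa.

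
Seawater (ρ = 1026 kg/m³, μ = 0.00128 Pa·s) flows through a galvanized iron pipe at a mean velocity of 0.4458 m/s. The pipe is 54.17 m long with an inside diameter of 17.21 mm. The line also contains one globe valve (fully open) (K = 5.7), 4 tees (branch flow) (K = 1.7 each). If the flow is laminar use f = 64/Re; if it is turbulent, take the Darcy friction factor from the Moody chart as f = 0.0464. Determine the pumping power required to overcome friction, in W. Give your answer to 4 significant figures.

Reynolds number Re = ρVD/μ = 1026 · 0.4458 · 0.01721 / 0.00128 = 6150.
Re > 4000 → turbulent; use the Moody-chart value f = 0.0464.
Total minor-loss coefficient ΣK = 1·5.7 + 4·1.7 = 12.5.
ΔP = [f·L/D + ΣK]·(ρV²/2) = [0.0464·54.17/0.01721 + 12.5]·(1026·0.4458²/2) = [146 + 12.5]·102 = 1.616e+04 Pa.
Q = V·A = 0.4458·0.0002326 = 0.0001037 m³/s.
Pumping power P = QΔP = 0.0001037·1.616e+04 = 1.6763 W = 1.676 W.

P ≈ 1.676 W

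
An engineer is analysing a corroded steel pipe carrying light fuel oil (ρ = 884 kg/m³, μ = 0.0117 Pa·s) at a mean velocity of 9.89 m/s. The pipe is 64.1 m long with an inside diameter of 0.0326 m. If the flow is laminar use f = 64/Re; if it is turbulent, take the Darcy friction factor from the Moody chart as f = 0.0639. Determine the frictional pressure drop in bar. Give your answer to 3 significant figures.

Reynolds number Re = ρVD/μ = 884 · 9.89 · 0.0326 / 0.0117 = 2.436e+04.
Re > 4000 → turbulent; use the Moody-chart value f = 0.0639.
Darcy-Weisbach: ΔP = f(L/D)(ρV²/2) = 0.0639·(64.1/0.0326)·(884·9.89²/2) = 0.0639·1966·4.323e+04 = 5.432e+06 Pa.
ΔP = 5.432e+06 Pa = 54.3 bar.

ΔP ≈ 54.3 bar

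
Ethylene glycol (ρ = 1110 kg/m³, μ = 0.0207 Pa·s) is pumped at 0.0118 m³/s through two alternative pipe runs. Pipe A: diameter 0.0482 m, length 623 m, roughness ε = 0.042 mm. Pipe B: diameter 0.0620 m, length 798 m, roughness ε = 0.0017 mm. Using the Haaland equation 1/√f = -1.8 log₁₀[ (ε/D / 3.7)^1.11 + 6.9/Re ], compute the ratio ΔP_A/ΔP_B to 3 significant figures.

Pipe A: V = Q/A = 0.0118/0.001825 = 6.467 m/s; Re = 1.671e+04; ε/D = 0.000871; Haaland → f = 0.02842; ΔP_A = f(L/D)(ρV²/2) = 8.528e+06 Pa.
Pipe B: V = Q/A = 0.0118/0.003019 = 3.908 m/s; Re = 1.299e+04; ε/D = 2.74e-05; Haaland → f = 0.02881; ΔP_B = f(L/D)(ρV²/2) = 3.144e+06 Pa.
ΔP_A/ΔP_B = 8.528e+06/3.144e+06 = 2.71.

ΔP_A/ΔP_B ≈ 2.71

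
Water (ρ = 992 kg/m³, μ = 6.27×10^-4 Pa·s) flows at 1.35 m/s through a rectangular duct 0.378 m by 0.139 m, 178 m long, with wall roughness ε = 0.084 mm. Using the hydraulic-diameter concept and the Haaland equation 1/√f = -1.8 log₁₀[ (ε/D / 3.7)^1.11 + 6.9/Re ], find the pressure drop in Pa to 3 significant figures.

ΔP ≈ 13600 Pa

Hydraulic diameter D_h = 4A/P = 4·(0.378·0.139)/(2·(0.378+0.139)) = 0.2102/1.034 = 0.2033 m.
Re = ρVD_h/μ = 992·1.35·0.2033/0.000627 = 4.341e+05.
ε/D_h = 8.4e-05/0.2033 = 0.000413; Haaland gives 1/√f = -1.8 log₁₀[4.11e-05+1.59e-05] = 7.64, so f = 0.01713.
ΔP = f(L/D_h)(ρV²/2) = 0.01713·178/0.2033·904 = 1.356e+04 Pa.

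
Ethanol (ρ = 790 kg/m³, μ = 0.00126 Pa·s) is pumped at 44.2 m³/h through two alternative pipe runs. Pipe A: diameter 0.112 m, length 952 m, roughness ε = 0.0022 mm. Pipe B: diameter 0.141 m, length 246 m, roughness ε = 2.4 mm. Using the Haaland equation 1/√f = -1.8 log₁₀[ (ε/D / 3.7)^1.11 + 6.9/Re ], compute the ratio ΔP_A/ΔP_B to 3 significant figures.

Pipe A: V = Q/A = 0.01228/0.009852 = 1.246 m/s; Re = 8.751e+04; ε/D = 1.96e-05; Haaland → f = 0.0184; ΔP_A = f(L/D)(ρV²/2) = 9.595e+04 Pa.
Pipe B: V = Q/A = 0.01228/0.01561 = 0.7863 m/s; Re = 6.951e+04; ε/D = 0.017; Haaland → f = 0.04645; ΔP_B = f(L/D)(ρV²/2) = 1.979e+04 Pa.
ΔP_A/ΔP_B = 9.595e+04/1.979e+04 = 4.85.

ΔP_A/ΔP_B ≈ 4.85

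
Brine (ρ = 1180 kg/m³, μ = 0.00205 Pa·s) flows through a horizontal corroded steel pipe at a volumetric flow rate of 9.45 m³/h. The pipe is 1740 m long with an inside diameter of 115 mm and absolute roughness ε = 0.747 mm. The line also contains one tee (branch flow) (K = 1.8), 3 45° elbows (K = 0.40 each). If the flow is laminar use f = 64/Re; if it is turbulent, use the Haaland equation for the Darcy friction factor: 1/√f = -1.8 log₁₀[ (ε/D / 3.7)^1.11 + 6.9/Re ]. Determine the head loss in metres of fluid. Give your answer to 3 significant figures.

Q = 9.45 m³/h = 9.45/3600 = 0.002625 m³/s.
Cross-sectional area A = πD²/4 = π(0.115)²/4 = 0.01039 m²; mean velocity V = Q/A = 0.002625/0.01039 = 0.2527 m/s.
Reynolds number Re = ρVD/μ = 1180 · 0.2527 · 0.115 / 0.00205 = 1.673e+04.
Re > 4000 → turbulent. Relative roughness ε/D = 0.000747/0.115 = 0.0065. Haaland: 1/√f = -1.8 log₁₀[(0.0065/3.7)^1.11 + 6.9/1.673e+04] = -1.8 log₁₀[0.000874 + 0.000412] = 5.203, so f = 0.03693.
Total minor-loss coefficient ΣK = 1·1.8 + 3·0.4 = 3.
ΔP = [f·L/D + ΣK]·(ρV²/2) = [0.03693·1740/0.115 + 3]·(1180·0.2527²/2) = [558.8 + 3]·37.68 = 2.117e+04 Pa.
Head loss h_f = ΔP/(ρg) = 2.117e+04/(1180·9.81) = 1.83 m.

h_f ≈ 1.83 m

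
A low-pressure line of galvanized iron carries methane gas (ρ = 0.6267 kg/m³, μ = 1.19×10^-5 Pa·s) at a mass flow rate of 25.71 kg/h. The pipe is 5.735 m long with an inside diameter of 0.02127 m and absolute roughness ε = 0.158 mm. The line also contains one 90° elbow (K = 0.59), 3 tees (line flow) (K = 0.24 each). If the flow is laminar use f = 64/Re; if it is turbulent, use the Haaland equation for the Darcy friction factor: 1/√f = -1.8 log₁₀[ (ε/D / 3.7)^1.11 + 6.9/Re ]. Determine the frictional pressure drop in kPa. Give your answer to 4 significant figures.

ΔP ≈ 3.571 kPa

ṁ = 25.71 kg/h = 25.71/3600 = 0.007142 kg/s.
A = πD²/4 = π(0.02127)²/4 = 0.0003553 m²; mean velocity V = ṁ/(ρA) = 0.007142/(0.6267 · 0.0003553) = 32.07 m/s.
Reynolds number Re = ρVD/μ = 0.6267 · 32.07 · 0.02127 / 1.19e-05 = 3.592e+04.
Re > 4000 → turbulent. Relative roughness ε/D = 0.000158/0.02127 = 0.00743. Haaland: 1/√f = -1.8 log₁₀[(0.00743/3.7)^1.11 + 6.9/3.592e+04] = -1.8 log₁₀[0.00101 + 0.000192] = 5.254, so f = 0.03623.
Total minor-loss coefficient ΣK = 1·0.59 + 3·0.24 = 1.31.
ΔP = [f·L/D + ΣK]·(ρV²/2) = [0.03623·5.735/0.02127 + 1.31]·(0.6267·32.07²/2) = [9.769 + 1.31]·322.3 = 3571 Pa.
ΔP = 3571 Pa = 3.571 kPa.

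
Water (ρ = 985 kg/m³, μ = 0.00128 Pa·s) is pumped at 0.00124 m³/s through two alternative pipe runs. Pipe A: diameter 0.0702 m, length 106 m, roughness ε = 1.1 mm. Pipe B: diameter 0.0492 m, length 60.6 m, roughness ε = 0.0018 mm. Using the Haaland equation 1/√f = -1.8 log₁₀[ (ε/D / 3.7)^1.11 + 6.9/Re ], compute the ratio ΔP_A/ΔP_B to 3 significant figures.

Pipe A: V = Q/A = 0.00124/0.00387 = 0.3204 m/s; Re = 1.731e+04; ε/D = 0.0157; Haaland → f = 0.0469; ΔP_A = f(L/D)(ρV²/2) = 3580 Pa.
Pipe B: V = Q/A = 0.00124/0.001901 = 0.6522 m/s; Re = 2.469e+04; ε/D = 3.66e-05; Haaland → f = 0.0245; ΔP_B = f(L/D)(ρV²/2) = 6322 Pa.
ΔP_A/ΔP_B = 3580/6322 = 0.566.

ΔP_A/ΔP_B ≈ 0.566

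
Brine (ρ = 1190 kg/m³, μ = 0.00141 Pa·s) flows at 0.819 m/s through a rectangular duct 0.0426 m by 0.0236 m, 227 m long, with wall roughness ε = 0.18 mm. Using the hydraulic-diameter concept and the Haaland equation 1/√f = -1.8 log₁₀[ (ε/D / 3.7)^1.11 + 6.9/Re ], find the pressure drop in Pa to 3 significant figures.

Hydraulic diameter D_h = 4A/P = 4·(0.0426·0.0236)/(2·(0.0426+0.0236)) = 0.004021/0.1324 = 0.03037 m.
Re = ρVD_h/μ = 1190·0.819·0.03037/0.00141 = 2.099e+04.
ε/D_h = 0.00018/0.03037 = 0.00593; Haaland gives 1/√f = -1.8 log₁₀[0.000789+0.000329] = 5.313, so f = 0.03543.
ΔP = f(L/D_h)(ρV²/2) = 0.03543·227/0.03037·399.1 = 1.057e+05 Pa.

ΔP ≈ 106000 Pa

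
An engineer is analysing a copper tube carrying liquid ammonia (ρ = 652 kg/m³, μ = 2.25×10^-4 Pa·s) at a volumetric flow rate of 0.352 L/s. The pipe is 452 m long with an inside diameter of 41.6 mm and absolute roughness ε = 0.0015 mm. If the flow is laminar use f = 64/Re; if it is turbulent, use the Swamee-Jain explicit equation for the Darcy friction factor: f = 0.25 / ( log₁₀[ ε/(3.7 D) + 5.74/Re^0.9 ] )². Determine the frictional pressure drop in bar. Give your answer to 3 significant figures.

ΔP ≈ 0.0553 bar

Q = 0.352 L/s = 0.352/1000 = 0.000352 m³/s.
Cross-sectional area A = πD²/4 = π(0.0416)²/4 = 0.001359 m²; mean velocity V = Q/A = 0.000352/0.001359 = 0.259 m/s.
Reynolds number Re = ρVD/μ = 652 · 0.259 · 0.0416 / 0.000225 = 3.122e+04.
Re > 4000 → turbulent. Relative roughness ε/D = 1.5e-06/0.0416 = 3.61e-05. Swamee-Jain: f = 0.25/(log₁₀[3.61e-05/3.7 + 5.74/3.122e+04^0.9])² = 0.25/(log₁₀[9.75e-06 + 0.000518])² = 0.25/(-3.278)² = 0.02327.
Darcy-Weisbach: ΔP = f(L/D)(ρV²/2) = 0.02327·(452/0.0416)·(652·0.259²/2) = 0.02327·1.087e+04·21.87 = 5527 Pa.
ΔP = 5527 Pa = 0.0553 bar.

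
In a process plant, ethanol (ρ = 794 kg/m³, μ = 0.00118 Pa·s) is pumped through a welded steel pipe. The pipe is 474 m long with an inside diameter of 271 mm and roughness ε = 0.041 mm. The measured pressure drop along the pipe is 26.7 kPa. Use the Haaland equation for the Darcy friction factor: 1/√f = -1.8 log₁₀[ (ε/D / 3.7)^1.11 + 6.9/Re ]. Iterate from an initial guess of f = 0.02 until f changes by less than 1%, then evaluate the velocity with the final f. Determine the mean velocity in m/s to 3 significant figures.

V ≈ 1.56 m/s

Rearranging Darcy-Weisbach: V = √(2·ΔP·D/(f·L·ρ)). With ε/D = 4.1e-05/0.271 = 0.000151, iterate starting from f = 0.02:
  f = 0.02 → V = √(2·2.67e+04·0.271/(0.02·474·794)) = 1.387 m/s; Re = ρVD/μ = 2.528e+05; f → 0.01602
  f = 0.01602 → V = 1.549 m/s; Re = 2.825e+05; f → 0.01579
  f = 0.01579 → V = 1.561 m/s; Re = 2.846e+05; f → 0.01577
Converged (Δf/f < 1%). With the final f = 0.01577: V = √(2·2.67e+04·0.271/(0.01577·474·794)) = 1.561 m/s.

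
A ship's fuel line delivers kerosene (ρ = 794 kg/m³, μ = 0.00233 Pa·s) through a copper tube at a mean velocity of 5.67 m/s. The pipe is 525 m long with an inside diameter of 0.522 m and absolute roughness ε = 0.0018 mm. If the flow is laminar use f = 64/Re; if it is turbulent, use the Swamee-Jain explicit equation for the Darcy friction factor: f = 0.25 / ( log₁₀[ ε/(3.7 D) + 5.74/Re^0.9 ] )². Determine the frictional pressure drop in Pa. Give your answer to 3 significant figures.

Reynolds number Re = ρVD/μ = 794 · 5.67 · 0.522 / 0.00233 = 1.009e+06.
Re > 4000 → turbulent. Relative roughness ε/D = 1.8e-06/0.522 = 3.45e-06. Swamee-Jain: f = 0.25/(log₁₀[3.45e-06/3.7 + 5.74/1.009e+06^0.9])² = 0.25/(log₁₀[9.32e-07 + 2.27e-05])² = 0.25/(-4.627)² = 0.01168.
Darcy-Weisbach: ΔP = f(L/D)(ρV²/2) = 0.01168·(525/0.522)·(794·5.67²/2) = 0.01168·1006·1.276e+04 = 1.499e+05 Pa.

ΔP ≈ 150000 Pa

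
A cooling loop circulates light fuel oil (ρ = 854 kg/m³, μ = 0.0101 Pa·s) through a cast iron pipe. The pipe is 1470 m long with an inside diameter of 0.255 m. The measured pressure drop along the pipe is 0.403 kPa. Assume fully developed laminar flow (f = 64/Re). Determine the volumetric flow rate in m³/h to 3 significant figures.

For laminar flow, f = 64/Re with Re = ρVD/μ, so Darcy-Weisbach reduces to ΔP = 32μLV/D². Solving for V: V = ΔP·D²/(32μL) = 403·(0.255)²/(32·0.0101·1470) = 0.05516 m/s.
Check: Re = ρVD/μ = 854·0.05516·0.255/0.0101 = 1189 < 2300, so the laminar assumption holds.
Q = V·A = 0.05516·(π/4·0.255²) = 0.002817 m³/s = 10.1 m³/h.

Q ≈ 10.1 m³/h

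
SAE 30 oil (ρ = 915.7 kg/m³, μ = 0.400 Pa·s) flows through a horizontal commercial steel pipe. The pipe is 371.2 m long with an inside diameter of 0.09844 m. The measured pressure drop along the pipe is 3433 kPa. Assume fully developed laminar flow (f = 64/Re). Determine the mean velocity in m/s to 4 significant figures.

For laminar flow, f = 64/Re with Re = ρVD/μ, so Darcy-Weisbach reduces to ΔP = 32μLV/D². Solving for V: V = ΔP·D²/(32μL) = 3.433e+06·(0.09844)²/(32·0.4·371.2) = 7.002 m/s.
Check: Re = ρVD/μ = 915.7·7.002·0.09844/0.4 = 1578 < 2300, so the laminar assumption holds.

V ≈ 7.002 m/s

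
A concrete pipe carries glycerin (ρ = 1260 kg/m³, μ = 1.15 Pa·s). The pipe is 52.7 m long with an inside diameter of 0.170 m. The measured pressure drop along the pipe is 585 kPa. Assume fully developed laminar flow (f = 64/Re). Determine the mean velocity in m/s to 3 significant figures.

For laminar flow, f = 64/Re with Re = ρVD/μ, so Darcy-Weisbach reduces to ΔP = 32μLV/D². Solving for V: V = ΔP·D²/(32μL) = 5.85e+05·(0.17)²/(32·1.15·52.7) = 8.718 m/s.
Check: Re = ρVD/μ = 1260·8.718·0.17/1.15 = 1624 < 2300, so the laminar assumption holds.

V ≈ 8.72 m/s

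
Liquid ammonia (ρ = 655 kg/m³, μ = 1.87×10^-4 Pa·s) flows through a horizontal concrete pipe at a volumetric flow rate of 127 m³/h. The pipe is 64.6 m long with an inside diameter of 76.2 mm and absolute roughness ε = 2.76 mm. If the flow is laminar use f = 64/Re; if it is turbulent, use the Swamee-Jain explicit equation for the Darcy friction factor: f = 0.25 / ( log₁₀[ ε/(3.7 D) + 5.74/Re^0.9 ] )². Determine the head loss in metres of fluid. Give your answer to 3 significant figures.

Q = 127 m³/h = 127/3600 = 0.03528 m³/s.
Cross-sectional area A = πD²/4 = π(0.0762)²/4 = 0.00456 m²; mean velocity V = Q/A = 0.03528/0.00456 = 7.736 m/s.
Reynolds number Re = ρVD/μ = 655 · 7.736 · 0.0762 / 0.000187 = 2.065e+06.
Re > 4000 → turbulent. Relative roughness ε/D = 0.00276/0.0762 = 0.0362. Swamee-Jain: f = 0.25/(log₁₀[0.0362/3.7 + 5.74/2.065e+06^0.9])² = 0.25/(log₁₀[0.00979 + 1.19e-05])² = 0.25/(-2.009)² = 0.06196.
Darcy-Weisbach: ΔP = f(L/D)(ρV²/2) = 0.06196·(64.6/0.0762)·(655·7.736²/2) = 0.06196·847.8·1.96e+04 = 1.029e+06 Pa.
Head loss h_f = ΔP/(ρg) = 1.029e+06/(655·9.81) = 160 m.

h_f ≈ 160 m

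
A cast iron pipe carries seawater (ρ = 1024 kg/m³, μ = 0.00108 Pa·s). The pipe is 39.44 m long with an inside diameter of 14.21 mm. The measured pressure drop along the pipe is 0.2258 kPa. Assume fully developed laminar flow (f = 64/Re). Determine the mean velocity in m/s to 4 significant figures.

For laminar flow, f = 64/Re with Re = ρVD/μ, so Darcy-Weisbach reduces to ΔP = 32μLV/D². Solving for V: V = ΔP·D²/(32μL) = 225.8·(0.01421)²/(32·0.00108·39.44) = 0.03345 m/s.
Check: Re = ρVD/μ = 1024·0.03345·0.01421/0.00108 = 450.7 < 2300, so the laminar assumption holds.

V ≈ 0.03345 m/s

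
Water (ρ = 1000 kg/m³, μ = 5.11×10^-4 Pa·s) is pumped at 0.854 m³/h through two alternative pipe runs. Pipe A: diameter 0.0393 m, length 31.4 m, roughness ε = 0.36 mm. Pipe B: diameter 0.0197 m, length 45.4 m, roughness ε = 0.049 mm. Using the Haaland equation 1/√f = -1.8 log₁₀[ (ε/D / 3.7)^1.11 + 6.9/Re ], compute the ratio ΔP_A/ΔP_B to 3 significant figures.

Pipe A: V = Q/A = 0.0002372/0.001213 = 0.1956 m/s; Re = 1.504e+04; ε/D = 0.00916; Haaland → f = 0.04052; ΔP_A = f(L/D)(ρV²/2) = 619.1 Pa.
Pipe B: V = Q/A = 0.0002372/0.0003048 = 0.7783 m/s; Re = 3e+04; ε/D = 0.00249; Haaland → f = 0.02878; ΔP_B = f(L/D)(ρV²/2) = 2.009e+04 Pa.
ΔP_A/ΔP_B = 619.1/2.009e+04 = 0.0308.

ΔP_A/ΔP_B ≈ 0.0308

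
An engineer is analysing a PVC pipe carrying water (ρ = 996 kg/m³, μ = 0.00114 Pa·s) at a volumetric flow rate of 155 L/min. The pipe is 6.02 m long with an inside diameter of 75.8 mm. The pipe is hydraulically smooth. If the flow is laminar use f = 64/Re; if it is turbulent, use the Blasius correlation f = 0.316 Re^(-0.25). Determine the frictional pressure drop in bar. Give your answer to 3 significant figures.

ΔP ≈ 0.00294 bar

Q = 155 L/min = 155/60000 = 0.002583 m³/s.
Cross-sectional area A = πD²/4 = π(0.0758)²/4 = 0.004513 m²; mean velocity V = Q/A = 0.002583/0.004513 = 0.5725 m/s.
Reynolds number Re = ρVD/μ = 996 · 0.5725 · 0.0758 / 0.00114 = 3.791e+04.
Re > 4000 → turbulent. Smooth-pipe (Blasius): f = 0.316 Re^(-0.25) = 0.316/(3.791e+04)^0.25 = 0.02265.
Darcy-Weisbach: ΔP = f(L/D)(ρV²/2) = 0.02265·(6.02/0.0758)·(996·0.5725²/2) = 0.02265·79.42·163.2 = 293.5 Pa.
ΔP = 293.5 Pa = 0.00294 bar.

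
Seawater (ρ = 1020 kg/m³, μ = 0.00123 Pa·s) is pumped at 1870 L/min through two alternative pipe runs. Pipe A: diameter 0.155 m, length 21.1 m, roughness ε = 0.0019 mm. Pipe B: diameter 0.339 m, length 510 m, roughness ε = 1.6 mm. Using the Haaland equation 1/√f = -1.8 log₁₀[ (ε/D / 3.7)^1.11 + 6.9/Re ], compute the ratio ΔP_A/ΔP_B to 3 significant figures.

ΔP_A/ΔP_B ≈ 1.03

Pipe A: V = Q/A = 0.03117/0.01887 = 1.652 m/s; Re = 2.123e+05; ε/D = 1.23e-05; Haaland → f = 0.0154; ΔP_A = f(L/D)(ρV²/2) = 2916 Pa.
Pipe B: V = Q/A = 0.03117/0.09026 = 0.3453 m/s; Re = 9.707e+04; ε/D = 0.00472; Haaland → f = 0.03081; ΔP_B = f(L/D)(ρV²/2) = 2819 Pa.
ΔP_A/ΔP_B = 2916/2819 = 1.03.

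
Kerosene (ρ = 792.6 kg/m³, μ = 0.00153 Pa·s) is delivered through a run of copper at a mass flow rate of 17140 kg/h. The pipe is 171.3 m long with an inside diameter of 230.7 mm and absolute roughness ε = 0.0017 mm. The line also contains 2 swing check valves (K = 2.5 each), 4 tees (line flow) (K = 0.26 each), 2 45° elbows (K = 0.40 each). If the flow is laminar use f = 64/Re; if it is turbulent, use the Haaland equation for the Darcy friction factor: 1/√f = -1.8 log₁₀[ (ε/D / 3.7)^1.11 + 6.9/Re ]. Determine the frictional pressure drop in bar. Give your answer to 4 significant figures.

ṁ = 17140 kg/h = 17140/3600 = 4.761 kg/s.
A = πD²/4 = π(0.2307)²/4 = 0.0418 m²; mean velocity V = ṁ/(ρA) = 4.761/(792.6 · 0.0418) = 0.1437 m/s.
Reynolds number Re = ρVD/μ = 792.6 · 0.1437 · 0.2307 / 0.00153 = 1.717e+04.
Re > 4000 → turbulent. Relative roughness ε/D = 1.7e-06/0.2307 = 7.37e-06. Haaland: 1/√f = -1.8 log₁₀[(7.37e-06/3.7)^1.11 + 6.9/1.717e+04] = -1.8 log₁₀[4.7e-07 + 0.000402] = 6.112, so f = 0.02677.
Total minor-loss coefficient ΣK = 2·2.5 + 4·0.26 + 2·0.4 = 6.84.
ΔP = [f·L/D + ΣK]·(ρV²/2) = [0.02677·171.3/0.2307 + 6.84]·(792.6·0.1437²/2) = [19.88 + 6.84]·8.184 = 218.7 Pa.
ΔP = 218.7 Pa = 0.002187 bar.

ΔP ≈ 0.002187 bar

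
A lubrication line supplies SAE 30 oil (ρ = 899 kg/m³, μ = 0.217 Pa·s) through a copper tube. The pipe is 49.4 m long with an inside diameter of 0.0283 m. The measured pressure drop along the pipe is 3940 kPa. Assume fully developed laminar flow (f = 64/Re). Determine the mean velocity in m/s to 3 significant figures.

V ≈ 9.20 m/s

For laminar flow, f = 64/Re with Re = ρVD/μ, so Darcy-Weisbach reduces to ΔP = 32μLV/D². Solving for V: V = ΔP·D²/(32μL) = 3.94e+06·(0.0283)²/(32·0.217·49.4) = 9.199 m/s.
Check: Re = ρVD/μ = 899·9.199·0.0283/0.217 = 1078 < 2300, so the laminar assumption holds.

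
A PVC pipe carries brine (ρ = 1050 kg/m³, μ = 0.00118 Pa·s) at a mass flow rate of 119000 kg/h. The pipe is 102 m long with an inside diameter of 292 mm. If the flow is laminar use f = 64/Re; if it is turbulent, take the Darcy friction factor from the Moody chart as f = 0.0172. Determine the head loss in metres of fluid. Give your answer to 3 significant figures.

h_f ≈ 0.0677 m

ṁ = 119000 kg/h = 119000/3600 = 33.06 kg/s.
A = πD²/4 = π(0.292)²/4 = 0.06697 m²; mean velocity V = ṁ/(ρA) = 33.06/(1050 · 0.06697) = 0.4701 m/s.
Reynolds number Re = ρVD/μ = 1050 · 0.4701 · 0.292 / 0.00118 = 1.221e+05.
Re > 4000 → turbulent; use the Moody-chart value f = 0.0172.
Darcy-Weisbach: ΔP = f(L/D)(ρV²/2) = 0.0172·(102/0.292)·(1050·0.4701²/2) = 0.0172·349.3·116 = 697.1 Pa.
Head loss h_f = ΔP/(ρg) = 697.1/(1050·9.81) = 0.0677 m.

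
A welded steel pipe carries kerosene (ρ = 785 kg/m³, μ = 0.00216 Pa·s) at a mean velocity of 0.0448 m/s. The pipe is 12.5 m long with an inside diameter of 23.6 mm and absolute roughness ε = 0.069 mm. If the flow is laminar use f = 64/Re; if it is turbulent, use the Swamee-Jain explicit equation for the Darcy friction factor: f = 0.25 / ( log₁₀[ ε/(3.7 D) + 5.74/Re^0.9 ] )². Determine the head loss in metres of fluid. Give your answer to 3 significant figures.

h_f ≈ 0.00902 m

Reynolds number Re = ρVD/μ = 785 · 0.0448 · 0.0236 / 0.00216 = 384.2.
Re < 2300 → laminar flow, so f = 64/Re = 64/384.2 = 0.1666 (the turbulent correlation is not needed).
Darcy-Weisbach: ΔP = f(L/D)(ρV²/2) = 0.1666·(12.5/0.0236)·(785·0.0448²/2) = 0.1666·529.7·0.7878 = 69.5 Pa.
Head loss h_f = ΔP/(ρg) = 69.5/(785·9.81) = 0.00902 m.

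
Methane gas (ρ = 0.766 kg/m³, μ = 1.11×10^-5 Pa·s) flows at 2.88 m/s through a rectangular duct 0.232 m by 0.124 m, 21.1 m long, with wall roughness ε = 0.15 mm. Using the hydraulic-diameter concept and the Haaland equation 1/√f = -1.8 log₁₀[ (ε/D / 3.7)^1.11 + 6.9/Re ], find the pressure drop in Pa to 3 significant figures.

Hydraulic diameter D_h = 4A/P = 4·(0.232·0.124)/(2·(0.232+0.124)) = 0.1151/0.712 = 0.1616 m.
Re = ρVD_h/μ = 0.766·2.88·0.1616/1.11e-05 = 3.212e+04.
ε/D_h = 0.00015/0.1616 = 0.000928; Haaland gives 1/√f = -1.8 log₁₀[0.000101+0.000215] = 6.302, so f = 0.02518.
ΔP = f(L/D_h)(ρV²/2) = 0.02518·21.1/0.1616·3.177 = 10.44 Pa.

ΔP ≈ 10.4 Pa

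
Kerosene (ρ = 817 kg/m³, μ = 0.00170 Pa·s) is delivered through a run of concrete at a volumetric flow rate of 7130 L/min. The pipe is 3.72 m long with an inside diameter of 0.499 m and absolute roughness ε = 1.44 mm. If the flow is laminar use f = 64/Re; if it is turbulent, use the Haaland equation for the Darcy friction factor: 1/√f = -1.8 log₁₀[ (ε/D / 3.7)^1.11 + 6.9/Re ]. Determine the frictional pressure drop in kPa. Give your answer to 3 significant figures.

Q = 7130 L/min = 7130/60000 = 0.1188 m³/s.
Cross-sectional area A = πD²/4 = π(0.499)²/4 = 0.1956 m²; mean velocity V = Q/A = 0.1188/0.1956 = 0.6076 m/s.
Reynolds number Re = ρVD/μ = 817 · 0.6076 · 0.499 / 0.0017 = 1.457e+05.
Re > 4000 → turbulent. Relative roughness ε/D = 0.00144/0.499 = 0.00289. Haaland: 1/√f = -1.8 log₁₀[(0.00289/3.7)^1.11 + 6.9/1.457e+05] = -1.8 log₁₀[0.000355 + 4.74e-05] = 6.112, so f = 0.02677.
Darcy-Weisbach: ΔP = f(L/D)(ρV²/2) = 0.02677·(3.72/0.499)·(817·0.6076²/2) = 0.02677·7.455·150.8 = 30.1 Pa.
ΔP = 30.1 Pa = 0.0301 kPa.

ΔP ≈ 0.0301 kPa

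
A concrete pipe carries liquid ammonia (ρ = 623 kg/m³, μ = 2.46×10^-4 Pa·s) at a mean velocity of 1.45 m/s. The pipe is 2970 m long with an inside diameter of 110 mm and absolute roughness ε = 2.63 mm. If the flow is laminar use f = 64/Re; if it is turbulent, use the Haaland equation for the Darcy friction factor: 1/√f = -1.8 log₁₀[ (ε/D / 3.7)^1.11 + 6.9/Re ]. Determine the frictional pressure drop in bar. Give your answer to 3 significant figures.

Reynolds number Re = ρVD/μ = 623 · 1.45 · 0.11 / 0.000246 = 4.039e+05.
Re > 4000 → turbulent. Relative roughness ε/D = 0.00263/0.11 = 0.0239. Haaland: 1/√f = -1.8 log₁₀[(0.0239/3.7)^1.11 + 6.9/4.039e+05] = -1.8 log₁₀[0.00371 + 1.71e-05] = 4.371, so f = 0.05233.
Darcy-Weisbach: ΔP = f(L/D)(ρV²/2) = 0.05233·(2970/0.11)·(623·1.45²/2) = 0.05233·2.7e+04·654.9 = 9.254e+05 Pa.
ΔP = 9.254e+05 Pa = 9.25 bar.

ΔP ≈ 9.25 bar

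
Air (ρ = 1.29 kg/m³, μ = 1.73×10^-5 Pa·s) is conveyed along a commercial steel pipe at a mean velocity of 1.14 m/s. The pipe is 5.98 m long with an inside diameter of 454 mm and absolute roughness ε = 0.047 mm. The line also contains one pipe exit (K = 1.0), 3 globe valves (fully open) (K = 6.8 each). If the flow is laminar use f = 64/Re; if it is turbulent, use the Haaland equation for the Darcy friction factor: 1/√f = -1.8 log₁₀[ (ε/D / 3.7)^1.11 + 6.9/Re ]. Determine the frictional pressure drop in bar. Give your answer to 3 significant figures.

ΔP ≈ 1.82×10^-4 bar

Reynolds number Re = ρVD/μ = 1.29 · 1.14 · 0.454 / 1.73e-05 = 3.859e+04.
Re > 4000 → turbulent. Relative roughness ε/D = 4.7e-05/0.454 = 0.000104. Haaland: 1/√f = -1.8 log₁₀[(0.000104/3.7)^1.11 + 6.9/3.859e+04] = -1.8 log₁₀[8.83e-06 + 0.000179] = 6.708, so f = 0.02222.
Total minor-loss coefficient ΣK = 1·1 + 3·6.8 = 21.4.
ΔP = [f·L/D + ΣK]·(ρV²/2) = [0.02222·5.98/0.454 + 21.4]·(1.29·1.14²/2) = [0.2927 + 21.4]·0.8382 = 18.18 Pa.
ΔP = 18.18 Pa = 1.82×10^-4 bar.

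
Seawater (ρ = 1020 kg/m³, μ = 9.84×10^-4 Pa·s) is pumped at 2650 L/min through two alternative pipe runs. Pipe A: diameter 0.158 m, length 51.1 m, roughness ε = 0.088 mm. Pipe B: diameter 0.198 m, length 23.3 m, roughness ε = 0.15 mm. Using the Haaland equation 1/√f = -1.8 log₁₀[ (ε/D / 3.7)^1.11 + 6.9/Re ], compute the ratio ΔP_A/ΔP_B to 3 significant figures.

ΔP_A/ΔP_B ≈ 6.34

Pipe A: V = Q/A = 0.04417/0.01961 = 2.253 m/s; Re = 3.689e+05; ε/D = 0.000557; Haaland → f = 0.01818; ΔP_A = f(L/D)(ρV²/2) = 1.522e+04 Pa.
Pipe B: V = Q/A = 0.04417/0.03079 = 1.434 m/s; Re = 2.944e+05; ε/D = 0.000758; Haaland → f = 0.01945; ΔP_B = f(L/D)(ρV²/2) = 2402 Pa.
ΔP_A/ΔP_B = 1.522e+04/2402 = 6.34.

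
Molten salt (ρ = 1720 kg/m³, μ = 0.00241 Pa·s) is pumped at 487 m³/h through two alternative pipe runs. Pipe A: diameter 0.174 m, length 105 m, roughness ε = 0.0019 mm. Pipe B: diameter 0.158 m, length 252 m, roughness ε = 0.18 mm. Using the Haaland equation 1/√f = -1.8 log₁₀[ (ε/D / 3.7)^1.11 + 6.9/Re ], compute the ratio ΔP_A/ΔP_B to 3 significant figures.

ΔP_A/ΔP_B ≈ 0.155

Pipe A: V = Q/A = 0.1353/0.02378 = 5.689 m/s; Re = 7.065e+05; ε/D = 1.09e-05; Haaland → f = 0.01245; ΔP_A = f(L/D)(ρV²/2) = 2.091e+05 Pa.
Pipe B: V = Q/A = 0.1353/0.01961 = 6.9 m/s; Re = 7.78e+05; ε/D = 0.00114; Haaland → f = 0.02062; ΔP_B = f(L/D)(ρV²/2) = 1.347e+06 Pa.
ΔP_A/ΔP_B = 2.091e+05/1.347e+06 = 0.155.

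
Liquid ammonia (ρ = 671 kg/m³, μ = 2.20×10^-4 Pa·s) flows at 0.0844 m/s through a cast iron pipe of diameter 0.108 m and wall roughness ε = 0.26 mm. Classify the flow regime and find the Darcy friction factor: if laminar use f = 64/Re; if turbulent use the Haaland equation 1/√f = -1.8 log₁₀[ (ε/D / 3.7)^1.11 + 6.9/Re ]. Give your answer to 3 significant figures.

Re = ρVD/μ = 671·0.0844·0.108/0.00022 = 2.78e+04.
Re > 4000 → turbulent. ε/D = 0.00026/0.108 = 0.00241; Haaland: 1/√f = -1.8 log₁₀[0.00029 + 0.000248] = 5.884, so f = 0.02888.

f ≈ 0.0289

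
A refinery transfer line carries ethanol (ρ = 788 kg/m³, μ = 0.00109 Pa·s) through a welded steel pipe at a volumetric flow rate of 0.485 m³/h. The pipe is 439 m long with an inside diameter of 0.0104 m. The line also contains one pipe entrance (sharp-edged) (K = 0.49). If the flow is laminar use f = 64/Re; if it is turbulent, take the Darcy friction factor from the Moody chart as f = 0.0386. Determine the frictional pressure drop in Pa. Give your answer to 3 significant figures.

Q = 0.485 m³/h = 0.485/3600 = 0.0001347 m³/s.
Cross-sectional area A = πD²/4 = π(0.0104)²/4 = 8.495e-05 m²; mean velocity V = Q/A = 0.0001347/8.495e-05 = 1.586 m/s.
Reynolds number Re = ρVD/μ = 788 · 1.586 · 0.0104 / 0.00109 = 1.192e+04.
Re > 4000 → turbulent; use the Moody-chart value f = 0.0386.
Total minor-loss coefficient ΣK = 1·0.49 = 0.49.
ΔP = [f·L/D + ΣK]·(ρV²/2) = [0.0386·439/0.0104 + 0.49]·(788·1.586²/2) = [1629 + 0.49]·991 = 1.615e+06 Pa.

ΔP ≈ 1.62×10^6 Pa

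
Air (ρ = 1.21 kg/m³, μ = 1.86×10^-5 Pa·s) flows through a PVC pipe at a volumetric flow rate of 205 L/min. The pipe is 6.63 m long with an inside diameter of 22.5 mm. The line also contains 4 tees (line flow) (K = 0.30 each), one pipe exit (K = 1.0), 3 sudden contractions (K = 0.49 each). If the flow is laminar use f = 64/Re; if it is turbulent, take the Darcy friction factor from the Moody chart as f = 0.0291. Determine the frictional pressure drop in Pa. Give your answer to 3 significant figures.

Q = 205 L/min = 205/60000 = 0.003417 m³/s.
Cross-sectional area A = πD²/4 = π(0.0225)²/4 = 0.0003976 m²; mean velocity V = Q/A = 0.003417/0.0003976 = 8.593 m/s.
Reynolds number Re = ρVD/μ = 1.21 · 8.593 · 0.0225 / 1.86e-05 = 1.258e+04.
Re > 4000 → turbulent; use the Moody-chart value f = 0.0291.
Total minor-loss coefficient ΣK = 4·0.3 + 1·1 + 3·0.49 = 3.67.
ΔP = [f·L/D + ΣK]·(ρV²/2) = [0.0291·6.63/0.0225 + 3.67]·(1.21·8.593²/2) = [8.575 + 3.67]·44.67 = 547 Pa.

ΔP ≈ 547 Pa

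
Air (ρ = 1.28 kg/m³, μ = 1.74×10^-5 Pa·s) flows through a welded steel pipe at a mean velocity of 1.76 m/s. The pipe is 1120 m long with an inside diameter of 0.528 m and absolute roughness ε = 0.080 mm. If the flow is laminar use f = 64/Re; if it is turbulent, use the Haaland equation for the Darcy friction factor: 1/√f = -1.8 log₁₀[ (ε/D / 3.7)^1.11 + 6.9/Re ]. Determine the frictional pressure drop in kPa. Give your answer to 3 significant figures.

ΔP ≈ 0.0835 kPa

Reynolds number Re = ρVD/μ = 1.28 · 1.76 · 0.528 / 1.74e-05 = 6.836e+04.
Re > 4000 → turbulent. Relative roughness ε/D = 8e-05/0.528 = 0.000152. Haaland: 1/√f = -1.8 log₁₀[(0.000152/3.7)^1.11 + 6.9/6.836e+04] = -1.8 log₁₀[1.35e-05 + 0.000101] = 7.095, so f = 0.01987.
Darcy-Weisbach: ΔP = f(L/D)(ρV²/2) = 0.01987·(1120/0.528)·(1.28·1.76²/2) = 0.01987·2121·1.982 = 83.54 Pa.
ΔP = 83.54 Pa = 0.0835 kPa.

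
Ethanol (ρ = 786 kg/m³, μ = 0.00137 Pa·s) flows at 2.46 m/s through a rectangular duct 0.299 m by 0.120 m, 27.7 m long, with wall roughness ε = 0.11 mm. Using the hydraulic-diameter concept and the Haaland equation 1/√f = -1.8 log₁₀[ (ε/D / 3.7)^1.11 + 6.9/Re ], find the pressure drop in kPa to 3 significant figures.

Hydraulic diameter D_h = 4A/P = 4·(0.299·0.12)/(2·(0.299+0.12)) = 0.1435/0.838 = 0.1713 m.
Re = ρVD_h/μ = 786·2.46·0.1713/0.00137 = 2.417e+05.
ε/D_h = 0.00011/0.1713 = 0.000642; Haaland gives 1/√f = -1.8 log₁₀[6.7e-05+2.85e-05] = 7.236, so f = 0.0191.
ΔP = f(L/D_h)(ρV²/2) = 0.0191·27.7/0.1713·2378 = 7347 Pa.
ΔP = 7.35 kPa.

ΔP ≈ 7.35 kPa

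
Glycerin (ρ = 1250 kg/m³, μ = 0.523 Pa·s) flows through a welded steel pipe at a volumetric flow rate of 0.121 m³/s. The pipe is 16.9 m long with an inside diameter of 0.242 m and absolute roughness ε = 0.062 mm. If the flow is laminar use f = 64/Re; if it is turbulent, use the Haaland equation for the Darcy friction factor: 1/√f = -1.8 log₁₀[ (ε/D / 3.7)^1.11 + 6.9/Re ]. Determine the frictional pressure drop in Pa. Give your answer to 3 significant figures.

ΔP ≈ 12700 Pa

Cross-sectional area A = πD²/4 = π(0.242)²/4 = 0.046 m²; mean velocity V = Q/A = 0.121/0.046 = 2.631 m/s.
Reynolds number Re = ρVD/μ = 1250 · 2.631 · 0.242 / 0.523 = 1522.
Re < 2300 → laminar flow, so f = 64/Re = 64/1522 = 0.04206 (the turbulent correlation is not needed).
Darcy-Weisbach: ΔP = f(L/D)(ρV²/2) = 0.04206·(16.9/0.242)·(1250·2.631²/2) = 0.04206·69.83·4325 = 1.27e+04 Pa.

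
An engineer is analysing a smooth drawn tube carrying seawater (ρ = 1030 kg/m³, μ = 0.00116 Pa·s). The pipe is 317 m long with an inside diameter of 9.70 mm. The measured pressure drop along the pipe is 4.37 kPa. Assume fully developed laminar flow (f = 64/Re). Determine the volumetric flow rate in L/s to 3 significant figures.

For laminar flow, f = 64/Re with Re = ρVD/μ, so Darcy-Weisbach reduces to ΔP = 32μLV/D². Solving for V: V = ΔP·D²/(32μL) = 4370·(0.0097)²/(32·0.00116·317) = 0.03494 m/s.
Check: Re = ρVD/μ = 1030·0.03494·0.0097/0.00116 = 301 < 2300, so the laminar assumption holds.
Q = V·A = 0.03494·(π/4·0.0097²) = 2.582e-06 m³/s = 0.00258 L/s.

Q ≈ 0.00258 L/s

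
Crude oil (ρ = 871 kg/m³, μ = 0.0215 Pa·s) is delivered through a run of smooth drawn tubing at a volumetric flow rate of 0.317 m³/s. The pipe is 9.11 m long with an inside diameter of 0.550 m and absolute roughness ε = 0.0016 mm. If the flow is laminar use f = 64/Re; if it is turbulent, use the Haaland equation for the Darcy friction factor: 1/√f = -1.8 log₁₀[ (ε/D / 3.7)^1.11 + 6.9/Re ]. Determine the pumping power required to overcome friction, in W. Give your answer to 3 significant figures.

Cross-sectional area A = πD²/4 = π(0.55)²/4 = 0.2376 m²; mean velocity V = Q/A = 0.317/0.2376 = 1.334 m/s.
Reynolds number Re = ρVD/μ = 871 · 1.334 · 0.55 / 0.0215 = 2.973e+04.
Re > 4000 → turbulent. Relative roughness ε/D = 1.6e-06/0.55 = 2.91e-06. Haaland: 1/√f = -1.8 log₁₀[(2.91e-06/3.7)^1.11 + 6.9/2.973e+04] = -1.8 log₁₀[1.68e-07 + 0.000232] = 6.541, so f = 0.02337.
Darcy-Weisbach: ΔP = f(L/D)(ρV²/2) = 0.02337·(9.11/0.55)·(871·1.334²/2) = 0.02337·16.56·775.3 = 300.1 Pa.
Pumping power P = QΔP = 0.317·300.1 = 95.14 W = 95.1 W.

P ≈ 95.1 W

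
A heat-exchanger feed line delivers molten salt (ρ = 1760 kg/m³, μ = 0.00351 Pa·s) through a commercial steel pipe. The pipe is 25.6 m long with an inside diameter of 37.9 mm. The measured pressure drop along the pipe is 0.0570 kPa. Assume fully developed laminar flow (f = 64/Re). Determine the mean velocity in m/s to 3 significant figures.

V ≈ 0.0285 m/s

For laminar flow, f = 64/Re with Re = ρVD/μ, so Darcy-Weisbach reduces to ΔP = 32μLV/D². Solving for V: V = ΔP·D²/(32μL) = 57·(0.0379)²/(32·0.00351·25.6) = 0.02847 m/s.
Check: Re = ρVD/μ = 1760·0.02847·0.0379/0.00351 = 541.1 < 2300, so the laminar assumption holds.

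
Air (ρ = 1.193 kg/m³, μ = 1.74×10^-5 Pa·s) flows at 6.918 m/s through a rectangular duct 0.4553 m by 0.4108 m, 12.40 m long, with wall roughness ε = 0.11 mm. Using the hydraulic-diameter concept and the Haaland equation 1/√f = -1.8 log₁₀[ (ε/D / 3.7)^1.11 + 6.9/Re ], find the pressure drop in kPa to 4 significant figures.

Hydraulic diameter D_h = 4A/P = 4·(0.4553·0.4108)/(2·(0.4553+0.4108)) = 0.7481/1.732 = 0.4319 m.
Re = ρVD_h/μ = 1.193·6.918·0.4319/1.74e-05 = 2.049e+05.
ε/D_h = 0.00011/0.4319 = 0.000255; Haaland gives 1/√f = -1.8 log₁₀[2.4e-05+3.37e-05] = 7.63, so f = 0.01718.
ΔP = f(L/D_h)(ρV²/2) = 0.01718·12.4/0.4319·28.55 = 14.08 Pa.
ΔP = 0.01408 kPa.

ΔP ≈ 0.01408 kPa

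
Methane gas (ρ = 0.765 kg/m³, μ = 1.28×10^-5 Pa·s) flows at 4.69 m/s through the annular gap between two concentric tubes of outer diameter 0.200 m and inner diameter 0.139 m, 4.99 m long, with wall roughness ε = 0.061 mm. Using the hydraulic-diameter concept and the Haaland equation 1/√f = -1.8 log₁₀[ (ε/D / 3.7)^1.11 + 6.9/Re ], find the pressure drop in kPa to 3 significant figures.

ΔP ≈ 0.0196 kPa

Hydraulic diameter D_h = 4A/P = D_o - D_i = 0.2 - 0.139 = 0.061 m.
Re = ρVD_h/μ = 0.765·4.69·0.061/1.28e-05 = 1.71e+04.
ε/D_h = 6.1e-05/0.061 = 0.001; Haaland gives 1/√f = -1.8 log₁₀[0.000109+0.000404] = 5.922, so f = 0.02852.
ΔP = f(L/D_h)(ρV²/2) = 0.02852·4.99/0.061·8.414 = 19.63 Pa.
ΔP = 0.0196 kPa.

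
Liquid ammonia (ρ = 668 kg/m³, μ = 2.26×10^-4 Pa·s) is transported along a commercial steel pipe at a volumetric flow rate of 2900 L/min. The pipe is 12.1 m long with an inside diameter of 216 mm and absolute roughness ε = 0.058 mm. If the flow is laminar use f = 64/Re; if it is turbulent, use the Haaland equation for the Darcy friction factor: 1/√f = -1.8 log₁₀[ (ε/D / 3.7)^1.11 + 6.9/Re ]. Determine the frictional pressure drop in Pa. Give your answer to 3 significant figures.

Q = 2900 L/min = 2900/60000 = 0.04833 m³/s.
Cross-sectional area A = πD²/4 = π(0.216)²/4 = 0.03664 m²; mean velocity V = Q/A = 0.04833/0.03664 = 1.319 m/s.
Reynolds number Re = ρVD/μ = 668 · 1.319 · 0.216 / 0.000226 = 8.421e+05.
Re > 4000 → turbulent. Relative roughness ε/D = 5.8e-05/0.216 = 0.000269. Haaland: 1/√f = -1.8 log₁₀[(0.000269/3.7)^1.11 + 6.9/8.421e+05] = -1.8 log₁₀[2.54e-05 + 8.19e-06] = 8.052, so f = 0.01542.
Darcy-Weisbach: ΔP = f(L/D)(ρV²/2) = 0.01542·(12.1/0.216)·(668·1.319²/2) = 0.01542·56.02·581.1 = 502.1 Pa.

ΔP ≈ 502 Pa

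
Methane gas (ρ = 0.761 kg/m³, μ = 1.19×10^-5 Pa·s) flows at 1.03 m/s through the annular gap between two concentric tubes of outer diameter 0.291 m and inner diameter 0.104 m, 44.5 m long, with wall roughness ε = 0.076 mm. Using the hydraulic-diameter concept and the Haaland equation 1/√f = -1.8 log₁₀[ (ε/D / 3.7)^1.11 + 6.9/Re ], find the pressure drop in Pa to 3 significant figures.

Hydraulic diameter D_h = 4A/P = D_o - D_i = 0.291 - 0.104 = 0.187 m.
Re = ρVD_h/μ = 0.761·1.03·0.187/1.19e-05 = 1.232e+04.
ε/D_h = 7.6e-05/0.187 = 0.000406; Haaland gives 1/√f = -1.8 log₁₀[4.03e-05+0.00056] = 5.799, so f = 0.02974.
ΔP = f(L/D_h)(ρV²/2) = 0.02974·44.5/0.187·0.4037 = 2.857 Pa.

ΔP ≈ 2.86 Pa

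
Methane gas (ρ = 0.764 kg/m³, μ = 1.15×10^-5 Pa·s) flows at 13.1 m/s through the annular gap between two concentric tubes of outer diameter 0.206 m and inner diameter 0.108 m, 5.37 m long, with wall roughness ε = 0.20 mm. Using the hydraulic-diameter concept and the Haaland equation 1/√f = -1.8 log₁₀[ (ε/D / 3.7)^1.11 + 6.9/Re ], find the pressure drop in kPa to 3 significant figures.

Hydraulic diameter D_h = 4A/P = D_o - D_i = 0.206 - 0.108 = 0.098 m.
Re = ρVD_h/μ = 0.764·13.1·0.098/1.15e-05 = 8.529e+04.
ε/D_h = 0.0002/0.098 = 0.00204; Haaland gives 1/√f = -1.8 log₁₀[0.000242+8.09e-05] = 6.285, so f = 0.02532.
ΔP = f(L/D_h)(ρV²/2) = 0.02532·5.37/0.098·65.56 = 90.95 Pa.
ΔP = 0.0910 kPa.

ΔP ≈ 0.0910 kPa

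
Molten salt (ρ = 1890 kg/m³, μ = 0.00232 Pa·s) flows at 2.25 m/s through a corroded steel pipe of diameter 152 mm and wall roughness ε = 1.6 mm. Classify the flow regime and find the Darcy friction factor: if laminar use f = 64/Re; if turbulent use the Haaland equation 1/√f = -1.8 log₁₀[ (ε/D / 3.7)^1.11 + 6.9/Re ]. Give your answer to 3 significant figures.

Re = ρVD/μ = 1890·2.25·0.152/0.00232 = 2.786e+05.
Re > 4000 → turbulent. ε/D = 0.0016/0.152 = 0.0105; Haaland: 1/√f = -1.8 log₁₀[0.00149 + 2.48e-05] = 5.074, so f = 0.03884.

f ≈ 0.0388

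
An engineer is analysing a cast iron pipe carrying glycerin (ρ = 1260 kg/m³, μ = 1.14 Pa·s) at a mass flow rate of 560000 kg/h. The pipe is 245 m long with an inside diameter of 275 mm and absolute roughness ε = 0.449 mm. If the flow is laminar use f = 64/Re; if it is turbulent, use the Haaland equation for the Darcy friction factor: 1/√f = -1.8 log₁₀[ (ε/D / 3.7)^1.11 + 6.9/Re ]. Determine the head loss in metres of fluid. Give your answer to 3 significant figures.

h_f ≈ 19.9 m

ṁ = 560000 kg/h = 560000/3600 = 155.6 kg/s.
A = πD²/4 = π(0.275)²/4 = 0.0594 m²; mean velocity V = ṁ/(ρA) = 155.6/(1260 · 0.0594) = 2.079 m/s.
Reynolds number Re = ρVD/μ = 1260 · 2.079 · 0.275 / 1.14 = 631.8.
Re < 2300 → laminar flow, so f = 64/Re = 64/631.8 = 0.1013 (the turbulent correlation is not needed).
Darcy-Weisbach: ΔP = f(L/D)(ρV²/2) = 0.1013·(245/0.275)·(1260·2.079²/2) = 0.1013·890.9·2722 = 2.456e+05 Pa.
Head loss h_f = ΔP/(ρg) = 2.456e+05/(1260·9.81) = 19.9 m.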